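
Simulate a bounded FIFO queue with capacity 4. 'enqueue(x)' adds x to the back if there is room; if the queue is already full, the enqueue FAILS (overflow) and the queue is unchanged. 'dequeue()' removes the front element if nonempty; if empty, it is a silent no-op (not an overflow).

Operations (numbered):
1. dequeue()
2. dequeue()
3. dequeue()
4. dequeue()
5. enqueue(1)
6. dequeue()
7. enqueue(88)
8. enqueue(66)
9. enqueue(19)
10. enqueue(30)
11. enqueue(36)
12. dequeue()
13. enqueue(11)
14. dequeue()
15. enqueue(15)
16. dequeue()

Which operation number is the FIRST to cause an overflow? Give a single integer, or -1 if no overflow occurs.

Answer: 11

Derivation:
1. dequeue(): empty, no-op, size=0
2. dequeue(): empty, no-op, size=0
3. dequeue(): empty, no-op, size=0
4. dequeue(): empty, no-op, size=0
5. enqueue(1): size=1
6. dequeue(): size=0
7. enqueue(88): size=1
8. enqueue(66): size=2
9. enqueue(19): size=3
10. enqueue(30): size=4
11. enqueue(36): size=4=cap → OVERFLOW (fail)
12. dequeue(): size=3
13. enqueue(11): size=4
14. dequeue(): size=3
15. enqueue(15): size=4
16. dequeue(): size=3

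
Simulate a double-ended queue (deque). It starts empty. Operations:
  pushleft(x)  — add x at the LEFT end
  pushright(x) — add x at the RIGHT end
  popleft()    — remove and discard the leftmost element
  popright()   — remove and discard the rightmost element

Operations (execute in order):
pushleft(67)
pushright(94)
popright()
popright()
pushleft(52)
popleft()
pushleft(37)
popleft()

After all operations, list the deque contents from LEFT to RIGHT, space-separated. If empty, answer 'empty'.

Answer: empty

Derivation:
pushleft(67): [67]
pushright(94): [67, 94]
popright(): [67]
popright(): []
pushleft(52): [52]
popleft(): []
pushleft(37): [37]
popleft(): []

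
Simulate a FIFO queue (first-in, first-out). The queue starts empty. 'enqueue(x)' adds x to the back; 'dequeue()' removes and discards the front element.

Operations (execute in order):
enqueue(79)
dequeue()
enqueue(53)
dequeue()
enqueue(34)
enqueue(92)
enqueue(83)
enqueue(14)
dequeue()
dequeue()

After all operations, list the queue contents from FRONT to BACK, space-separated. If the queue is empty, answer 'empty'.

Answer: 83 14

Derivation:
enqueue(79): [79]
dequeue(): []
enqueue(53): [53]
dequeue(): []
enqueue(34): [34]
enqueue(92): [34, 92]
enqueue(83): [34, 92, 83]
enqueue(14): [34, 92, 83, 14]
dequeue(): [92, 83, 14]
dequeue(): [83, 14]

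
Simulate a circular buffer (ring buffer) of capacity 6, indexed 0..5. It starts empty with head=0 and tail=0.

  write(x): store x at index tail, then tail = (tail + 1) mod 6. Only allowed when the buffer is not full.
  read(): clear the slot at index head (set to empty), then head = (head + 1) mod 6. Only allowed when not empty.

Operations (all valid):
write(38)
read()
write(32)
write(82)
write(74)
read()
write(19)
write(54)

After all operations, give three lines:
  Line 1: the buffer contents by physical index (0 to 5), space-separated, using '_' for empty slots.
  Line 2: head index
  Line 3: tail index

Answer: _ _ 82 74 19 54
2
0

Derivation:
write(38): buf=[38 _ _ _ _ _], head=0, tail=1, size=1
read(): buf=[_ _ _ _ _ _], head=1, tail=1, size=0
write(32): buf=[_ 32 _ _ _ _], head=1, tail=2, size=1
write(82): buf=[_ 32 82 _ _ _], head=1, tail=3, size=2
write(74): buf=[_ 32 82 74 _ _], head=1, tail=4, size=3
read(): buf=[_ _ 82 74 _ _], head=2, tail=4, size=2
write(19): buf=[_ _ 82 74 19 _], head=2, tail=5, size=3
write(54): buf=[_ _ 82 74 19 54], head=2, tail=0, size=4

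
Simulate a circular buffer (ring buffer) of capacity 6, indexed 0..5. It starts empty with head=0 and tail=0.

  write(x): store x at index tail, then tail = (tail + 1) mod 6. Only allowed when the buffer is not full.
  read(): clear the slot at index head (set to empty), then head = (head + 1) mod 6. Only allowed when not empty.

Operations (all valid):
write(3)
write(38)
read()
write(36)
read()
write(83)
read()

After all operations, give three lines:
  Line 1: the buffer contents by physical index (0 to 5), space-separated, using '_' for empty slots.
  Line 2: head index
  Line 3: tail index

write(3): buf=[3 _ _ _ _ _], head=0, tail=1, size=1
write(38): buf=[3 38 _ _ _ _], head=0, tail=2, size=2
read(): buf=[_ 38 _ _ _ _], head=1, tail=2, size=1
write(36): buf=[_ 38 36 _ _ _], head=1, tail=3, size=2
read(): buf=[_ _ 36 _ _ _], head=2, tail=3, size=1
write(83): buf=[_ _ 36 83 _ _], head=2, tail=4, size=2
read(): buf=[_ _ _ 83 _ _], head=3, tail=4, size=1

Answer: _ _ _ 83 _ _
3
4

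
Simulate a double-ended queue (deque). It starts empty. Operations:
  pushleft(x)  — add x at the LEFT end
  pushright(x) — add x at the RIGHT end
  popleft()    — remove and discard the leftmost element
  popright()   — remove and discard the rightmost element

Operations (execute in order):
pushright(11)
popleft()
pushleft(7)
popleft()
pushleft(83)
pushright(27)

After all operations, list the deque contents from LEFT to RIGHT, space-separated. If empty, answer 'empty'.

Answer: 83 27

Derivation:
pushright(11): [11]
popleft(): []
pushleft(7): [7]
popleft(): []
pushleft(83): [83]
pushright(27): [83, 27]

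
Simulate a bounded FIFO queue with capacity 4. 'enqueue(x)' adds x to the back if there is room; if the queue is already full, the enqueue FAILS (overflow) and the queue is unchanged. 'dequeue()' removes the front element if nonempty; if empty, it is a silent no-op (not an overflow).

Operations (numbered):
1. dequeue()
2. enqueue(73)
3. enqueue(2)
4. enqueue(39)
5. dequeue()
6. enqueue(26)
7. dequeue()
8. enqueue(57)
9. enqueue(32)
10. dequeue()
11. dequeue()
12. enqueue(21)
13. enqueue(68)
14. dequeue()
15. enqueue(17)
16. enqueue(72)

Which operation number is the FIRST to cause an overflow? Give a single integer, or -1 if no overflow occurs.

Answer: 16

Derivation:
1. dequeue(): empty, no-op, size=0
2. enqueue(73): size=1
3. enqueue(2): size=2
4. enqueue(39): size=3
5. dequeue(): size=2
6. enqueue(26): size=3
7. dequeue(): size=2
8. enqueue(57): size=3
9. enqueue(32): size=4
10. dequeue(): size=3
11. dequeue(): size=2
12. enqueue(21): size=3
13. enqueue(68): size=4
14. dequeue(): size=3
15. enqueue(17): size=4
16. enqueue(72): size=4=cap → OVERFLOW (fail)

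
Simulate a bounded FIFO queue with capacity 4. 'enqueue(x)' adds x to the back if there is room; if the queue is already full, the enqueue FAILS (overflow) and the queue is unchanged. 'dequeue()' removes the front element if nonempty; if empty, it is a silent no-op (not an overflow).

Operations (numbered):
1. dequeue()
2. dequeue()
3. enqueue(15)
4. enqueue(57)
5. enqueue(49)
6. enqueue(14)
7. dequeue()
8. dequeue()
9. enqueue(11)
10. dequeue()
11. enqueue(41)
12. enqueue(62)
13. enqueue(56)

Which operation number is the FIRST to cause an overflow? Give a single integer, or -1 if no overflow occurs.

Answer: 13

Derivation:
1. dequeue(): empty, no-op, size=0
2. dequeue(): empty, no-op, size=0
3. enqueue(15): size=1
4. enqueue(57): size=2
5. enqueue(49): size=3
6. enqueue(14): size=4
7. dequeue(): size=3
8. dequeue(): size=2
9. enqueue(11): size=3
10. dequeue(): size=2
11. enqueue(41): size=3
12. enqueue(62): size=4
13. enqueue(56): size=4=cap → OVERFLOW (fail)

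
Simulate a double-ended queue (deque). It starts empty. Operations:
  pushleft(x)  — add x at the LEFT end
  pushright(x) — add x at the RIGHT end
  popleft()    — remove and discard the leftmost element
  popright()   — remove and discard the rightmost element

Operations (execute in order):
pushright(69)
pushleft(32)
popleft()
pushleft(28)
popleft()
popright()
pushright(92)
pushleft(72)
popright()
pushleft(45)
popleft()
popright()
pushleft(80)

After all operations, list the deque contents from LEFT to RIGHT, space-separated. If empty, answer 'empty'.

Answer: 80

Derivation:
pushright(69): [69]
pushleft(32): [32, 69]
popleft(): [69]
pushleft(28): [28, 69]
popleft(): [69]
popright(): []
pushright(92): [92]
pushleft(72): [72, 92]
popright(): [72]
pushleft(45): [45, 72]
popleft(): [72]
popright(): []
pushleft(80): [80]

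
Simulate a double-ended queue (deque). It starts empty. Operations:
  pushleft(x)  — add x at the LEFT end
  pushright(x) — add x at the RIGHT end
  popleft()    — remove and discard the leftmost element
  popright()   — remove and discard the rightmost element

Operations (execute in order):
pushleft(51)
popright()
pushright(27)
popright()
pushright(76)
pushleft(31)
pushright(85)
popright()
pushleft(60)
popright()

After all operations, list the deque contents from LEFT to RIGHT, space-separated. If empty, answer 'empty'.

Answer: 60 31

Derivation:
pushleft(51): [51]
popright(): []
pushright(27): [27]
popright(): []
pushright(76): [76]
pushleft(31): [31, 76]
pushright(85): [31, 76, 85]
popright(): [31, 76]
pushleft(60): [60, 31, 76]
popright(): [60, 31]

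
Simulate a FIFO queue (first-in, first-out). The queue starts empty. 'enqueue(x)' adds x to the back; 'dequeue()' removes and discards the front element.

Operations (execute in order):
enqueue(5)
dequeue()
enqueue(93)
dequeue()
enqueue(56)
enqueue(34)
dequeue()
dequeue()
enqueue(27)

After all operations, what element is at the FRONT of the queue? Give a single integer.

Answer: 27

Derivation:
enqueue(5): queue = [5]
dequeue(): queue = []
enqueue(93): queue = [93]
dequeue(): queue = []
enqueue(56): queue = [56]
enqueue(34): queue = [56, 34]
dequeue(): queue = [34]
dequeue(): queue = []
enqueue(27): queue = [27]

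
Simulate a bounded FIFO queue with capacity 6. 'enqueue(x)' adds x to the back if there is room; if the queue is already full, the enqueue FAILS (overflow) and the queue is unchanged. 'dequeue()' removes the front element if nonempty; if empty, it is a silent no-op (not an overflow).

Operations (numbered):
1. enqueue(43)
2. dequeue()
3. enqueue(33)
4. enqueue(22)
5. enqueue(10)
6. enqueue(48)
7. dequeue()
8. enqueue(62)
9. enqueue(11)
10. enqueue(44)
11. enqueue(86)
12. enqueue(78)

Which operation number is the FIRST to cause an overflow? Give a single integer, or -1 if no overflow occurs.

1. enqueue(43): size=1
2. dequeue(): size=0
3. enqueue(33): size=1
4. enqueue(22): size=2
5. enqueue(10): size=3
6. enqueue(48): size=4
7. dequeue(): size=3
8. enqueue(62): size=4
9. enqueue(11): size=5
10. enqueue(44): size=6
11. enqueue(86): size=6=cap → OVERFLOW (fail)
12. enqueue(78): size=6=cap → OVERFLOW (fail)

Answer: 11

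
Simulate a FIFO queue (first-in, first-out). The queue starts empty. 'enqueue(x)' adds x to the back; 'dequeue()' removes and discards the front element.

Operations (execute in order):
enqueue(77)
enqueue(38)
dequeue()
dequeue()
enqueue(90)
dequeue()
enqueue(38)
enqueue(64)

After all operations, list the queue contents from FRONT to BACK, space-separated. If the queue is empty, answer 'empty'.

Answer: 38 64

Derivation:
enqueue(77): [77]
enqueue(38): [77, 38]
dequeue(): [38]
dequeue(): []
enqueue(90): [90]
dequeue(): []
enqueue(38): [38]
enqueue(64): [38, 64]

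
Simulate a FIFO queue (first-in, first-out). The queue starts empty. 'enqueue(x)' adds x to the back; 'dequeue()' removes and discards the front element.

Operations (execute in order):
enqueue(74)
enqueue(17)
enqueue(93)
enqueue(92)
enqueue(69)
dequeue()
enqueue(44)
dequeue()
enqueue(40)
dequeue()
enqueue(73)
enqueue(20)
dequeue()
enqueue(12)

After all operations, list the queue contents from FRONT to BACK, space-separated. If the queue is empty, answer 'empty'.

Answer: 69 44 40 73 20 12

Derivation:
enqueue(74): [74]
enqueue(17): [74, 17]
enqueue(93): [74, 17, 93]
enqueue(92): [74, 17, 93, 92]
enqueue(69): [74, 17, 93, 92, 69]
dequeue(): [17, 93, 92, 69]
enqueue(44): [17, 93, 92, 69, 44]
dequeue(): [93, 92, 69, 44]
enqueue(40): [93, 92, 69, 44, 40]
dequeue(): [92, 69, 44, 40]
enqueue(73): [92, 69, 44, 40, 73]
enqueue(20): [92, 69, 44, 40, 73, 20]
dequeue(): [69, 44, 40, 73, 20]
enqueue(12): [69, 44, 40, 73, 20, 12]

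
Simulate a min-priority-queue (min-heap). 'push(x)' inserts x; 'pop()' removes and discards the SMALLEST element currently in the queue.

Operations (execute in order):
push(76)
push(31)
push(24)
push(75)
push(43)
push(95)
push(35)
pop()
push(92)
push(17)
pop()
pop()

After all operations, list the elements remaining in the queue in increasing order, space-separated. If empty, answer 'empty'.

push(76): heap contents = [76]
push(31): heap contents = [31, 76]
push(24): heap contents = [24, 31, 76]
push(75): heap contents = [24, 31, 75, 76]
push(43): heap contents = [24, 31, 43, 75, 76]
push(95): heap contents = [24, 31, 43, 75, 76, 95]
push(35): heap contents = [24, 31, 35, 43, 75, 76, 95]
pop() → 24: heap contents = [31, 35, 43, 75, 76, 95]
push(92): heap contents = [31, 35, 43, 75, 76, 92, 95]
push(17): heap contents = [17, 31, 35, 43, 75, 76, 92, 95]
pop() → 17: heap contents = [31, 35, 43, 75, 76, 92, 95]
pop() → 31: heap contents = [35, 43, 75, 76, 92, 95]

Answer: 35 43 75 76 92 95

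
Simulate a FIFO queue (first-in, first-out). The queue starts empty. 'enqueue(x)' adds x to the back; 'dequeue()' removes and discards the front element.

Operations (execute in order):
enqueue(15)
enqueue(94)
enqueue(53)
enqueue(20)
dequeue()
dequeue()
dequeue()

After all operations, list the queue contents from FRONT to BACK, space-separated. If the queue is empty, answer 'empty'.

enqueue(15): [15]
enqueue(94): [15, 94]
enqueue(53): [15, 94, 53]
enqueue(20): [15, 94, 53, 20]
dequeue(): [94, 53, 20]
dequeue(): [53, 20]
dequeue(): [20]

Answer: 20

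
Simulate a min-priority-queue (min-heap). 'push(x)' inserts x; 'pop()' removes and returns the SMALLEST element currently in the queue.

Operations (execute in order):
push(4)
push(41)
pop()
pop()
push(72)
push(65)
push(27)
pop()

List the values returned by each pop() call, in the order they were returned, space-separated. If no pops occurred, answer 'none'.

Answer: 4 41 27

Derivation:
push(4): heap contents = [4]
push(41): heap contents = [4, 41]
pop() → 4: heap contents = [41]
pop() → 41: heap contents = []
push(72): heap contents = [72]
push(65): heap contents = [65, 72]
push(27): heap contents = [27, 65, 72]
pop() → 27: heap contents = [65, 72]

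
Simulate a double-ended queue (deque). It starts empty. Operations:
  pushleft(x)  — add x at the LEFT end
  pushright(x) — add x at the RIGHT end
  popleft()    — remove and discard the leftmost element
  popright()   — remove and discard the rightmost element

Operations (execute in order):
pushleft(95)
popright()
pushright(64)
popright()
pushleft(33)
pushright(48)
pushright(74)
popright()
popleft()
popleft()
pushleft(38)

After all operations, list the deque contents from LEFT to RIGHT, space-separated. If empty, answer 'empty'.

Answer: 38

Derivation:
pushleft(95): [95]
popright(): []
pushright(64): [64]
popright(): []
pushleft(33): [33]
pushright(48): [33, 48]
pushright(74): [33, 48, 74]
popright(): [33, 48]
popleft(): [48]
popleft(): []
pushleft(38): [38]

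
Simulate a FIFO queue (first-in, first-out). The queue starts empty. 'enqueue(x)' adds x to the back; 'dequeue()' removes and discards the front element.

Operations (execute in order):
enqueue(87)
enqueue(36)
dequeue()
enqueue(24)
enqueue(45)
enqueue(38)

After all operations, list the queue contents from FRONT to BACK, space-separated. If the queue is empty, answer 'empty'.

enqueue(87): [87]
enqueue(36): [87, 36]
dequeue(): [36]
enqueue(24): [36, 24]
enqueue(45): [36, 24, 45]
enqueue(38): [36, 24, 45, 38]

Answer: 36 24 45 38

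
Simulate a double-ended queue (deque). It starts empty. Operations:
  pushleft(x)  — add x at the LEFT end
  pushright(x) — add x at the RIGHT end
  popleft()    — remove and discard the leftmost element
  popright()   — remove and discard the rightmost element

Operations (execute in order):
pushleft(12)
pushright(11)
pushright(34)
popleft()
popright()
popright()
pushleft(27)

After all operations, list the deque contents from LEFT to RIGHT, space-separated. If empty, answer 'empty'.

pushleft(12): [12]
pushright(11): [12, 11]
pushright(34): [12, 11, 34]
popleft(): [11, 34]
popright(): [11]
popright(): []
pushleft(27): [27]

Answer: 27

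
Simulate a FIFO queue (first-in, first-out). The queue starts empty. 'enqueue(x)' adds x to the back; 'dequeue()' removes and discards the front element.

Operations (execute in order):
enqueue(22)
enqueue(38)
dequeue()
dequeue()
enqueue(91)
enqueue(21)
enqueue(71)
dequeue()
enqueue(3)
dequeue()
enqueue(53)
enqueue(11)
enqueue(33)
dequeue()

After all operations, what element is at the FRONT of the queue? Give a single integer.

enqueue(22): queue = [22]
enqueue(38): queue = [22, 38]
dequeue(): queue = [38]
dequeue(): queue = []
enqueue(91): queue = [91]
enqueue(21): queue = [91, 21]
enqueue(71): queue = [91, 21, 71]
dequeue(): queue = [21, 71]
enqueue(3): queue = [21, 71, 3]
dequeue(): queue = [71, 3]
enqueue(53): queue = [71, 3, 53]
enqueue(11): queue = [71, 3, 53, 11]
enqueue(33): queue = [71, 3, 53, 11, 33]
dequeue(): queue = [3, 53, 11, 33]

Answer: 3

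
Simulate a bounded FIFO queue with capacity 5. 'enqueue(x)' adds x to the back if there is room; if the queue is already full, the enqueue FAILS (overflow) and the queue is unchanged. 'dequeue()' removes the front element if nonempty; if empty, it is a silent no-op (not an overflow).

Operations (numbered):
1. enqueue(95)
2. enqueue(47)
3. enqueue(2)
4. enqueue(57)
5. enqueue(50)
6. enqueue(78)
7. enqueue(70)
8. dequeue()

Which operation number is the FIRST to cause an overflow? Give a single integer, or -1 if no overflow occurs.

Answer: 6

Derivation:
1. enqueue(95): size=1
2. enqueue(47): size=2
3. enqueue(2): size=3
4. enqueue(57): size=4
5. enqueue(50): size=5
6. enqueue(78): size=5=cap → OVERFLOW (fail)
7. enqueue(70): size=5=cap → OVERFLOW (fail)
8. dequeue(): size=4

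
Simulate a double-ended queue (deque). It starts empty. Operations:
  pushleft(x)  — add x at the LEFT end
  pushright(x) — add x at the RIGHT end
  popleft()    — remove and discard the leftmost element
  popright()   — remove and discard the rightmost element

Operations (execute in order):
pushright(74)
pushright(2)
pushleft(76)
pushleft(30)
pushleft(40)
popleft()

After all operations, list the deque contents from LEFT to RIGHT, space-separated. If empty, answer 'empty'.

Answer: 30 76 74 2

Derivation:
pushright(74): [74]
pushright(2): [74, 2]
pushleft(76): [76, 74, 2]
pushleft(30): [30, 76, 74, 2]
pushleft(40): [40, 30, 76, 74, 2]
popleft(): [30, 76, 74, 2]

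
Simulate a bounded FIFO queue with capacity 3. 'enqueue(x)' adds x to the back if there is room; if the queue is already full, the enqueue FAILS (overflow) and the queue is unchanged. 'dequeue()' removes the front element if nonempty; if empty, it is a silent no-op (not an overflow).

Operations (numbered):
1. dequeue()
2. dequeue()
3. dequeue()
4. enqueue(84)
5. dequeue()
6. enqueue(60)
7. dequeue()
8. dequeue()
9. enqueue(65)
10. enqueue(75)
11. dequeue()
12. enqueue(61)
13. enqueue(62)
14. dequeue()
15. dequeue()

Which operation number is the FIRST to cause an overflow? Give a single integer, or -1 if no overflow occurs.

1. dequeue(): empty, no-op, size=0
2. dequeue(): empty, no-op, size=0
3. dequeue(): empty, no-op, size=0
4. enqueue(84): size=1
5. dequeue(): size=0
6. enqueue(60): size=1
7. dequeue(): size=0
8. dequeue(): empty, no-op, size=0
9. enqueue(65): size=1
10. enqueue(75): size=2
11. dequeue(): size=1
12. enqueue(61): size=2
13. enqueue(62): size=3
14. dequeue(): size=2
15. dequeue(): size=1

Answer: -1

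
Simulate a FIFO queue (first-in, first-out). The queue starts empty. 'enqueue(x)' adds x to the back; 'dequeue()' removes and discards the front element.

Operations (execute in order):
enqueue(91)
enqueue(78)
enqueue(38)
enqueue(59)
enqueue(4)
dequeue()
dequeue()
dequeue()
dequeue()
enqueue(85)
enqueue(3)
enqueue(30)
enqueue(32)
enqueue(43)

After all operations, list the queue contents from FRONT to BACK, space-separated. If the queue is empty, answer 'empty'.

Answer: 4 85 3 30 32 43

Derivation:
enqueue(91): [91]
enqueue(78): [91, 78]
enqueue(38): [91, 78, 38]
enqueue(59): [91, 78, 38, 59]
enqueue(4): [91, 78, 38, 59, 4]
dequeue(): [78, 38, 59, 4]
dequeue(): [38, 59, 4]
dequeue(): [59, 4]
dequeue(): [4]
enqueue(85): [4, 85]
enqueue(3): [4, 85, 3]
enqueue(30): [4, 85, 3, 30]
enqueue(32): [4, 85, 3, 30, 32]
enqueue(43): [4, 85, 3, 30, 32, 43]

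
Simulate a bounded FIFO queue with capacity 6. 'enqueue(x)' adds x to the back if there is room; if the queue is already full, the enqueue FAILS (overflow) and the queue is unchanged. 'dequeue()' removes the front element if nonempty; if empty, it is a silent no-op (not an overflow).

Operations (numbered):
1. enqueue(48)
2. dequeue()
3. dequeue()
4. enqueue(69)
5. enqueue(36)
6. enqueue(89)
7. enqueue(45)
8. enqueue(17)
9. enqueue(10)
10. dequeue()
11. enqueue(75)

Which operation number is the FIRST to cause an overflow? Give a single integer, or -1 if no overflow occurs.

Answer: -1

Derivation:
1. enqueue(48): size=1
2. dequeue(): size=0
3. dequeue(): empty, no-op, size=0
4. enqueue(69): size=1
5. enqueue(36): size=2
6. enqueue(89): size=3
7. enqueue(45): size=4
8. enqueue(17): size=5
9. enqueue(10): size=6
10. dequeue(): size=5
11. enqueue(75): size=6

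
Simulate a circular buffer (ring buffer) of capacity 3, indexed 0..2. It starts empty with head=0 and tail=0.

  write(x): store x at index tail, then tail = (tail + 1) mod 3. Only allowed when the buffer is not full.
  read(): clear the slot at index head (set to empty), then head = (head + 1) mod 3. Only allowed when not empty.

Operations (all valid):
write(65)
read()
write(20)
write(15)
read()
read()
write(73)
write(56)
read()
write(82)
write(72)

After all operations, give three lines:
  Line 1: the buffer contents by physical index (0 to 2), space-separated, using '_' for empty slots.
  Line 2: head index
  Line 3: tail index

write(65): buf=[65 _ _], head=0, tail=1, size=1
read(): buf=[_ _ _], head=1, tail=1, size=0
write(20): buf=[_ 20 _], head=1, tail=2, size=1
write(15): buf=[_ 20 15], head=1, tail=0, size=2
read(): buf=[_ _ 15], head=2, tail=0, size=1
read(): buf=[_ _ _], head=0, tail=0, size=0
write(73): buf=[73 _ _], head=0, tail=1, size=1
write(56): buf=[73 56 _], head=0, tail=2, size=2
read(): buf=[_ 56 _], head=1, tail=2, size=1
write(82): buf=[_ 56 82], head=1, tail=0, size=2
write(72): buf=[72 56 82], head=1, tail=1, size=3

Answer: 72 56 82
1
1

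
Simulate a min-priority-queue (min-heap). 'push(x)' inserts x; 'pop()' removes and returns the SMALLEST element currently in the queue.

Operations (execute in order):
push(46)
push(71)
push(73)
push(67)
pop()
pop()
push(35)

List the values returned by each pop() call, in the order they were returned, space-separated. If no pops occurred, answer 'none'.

Answer: 46 67

Derivation:
push(46): heap contents = [46]
push(71): heap contents = [46, 71]
push(73): heap contents = [46, 71, 73]
push(67): heap contents = [46, 67, 71, 73]
pop() → 46: heap contents = [67, 71, 73]
pop() → 67: heap contents = [71, 73]
push(35): heap contents = [35, 71, 73]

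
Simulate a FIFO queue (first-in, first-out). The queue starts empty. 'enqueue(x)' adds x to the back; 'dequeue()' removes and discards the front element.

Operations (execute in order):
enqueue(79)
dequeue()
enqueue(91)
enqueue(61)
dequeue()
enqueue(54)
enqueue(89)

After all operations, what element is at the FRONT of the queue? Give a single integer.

Answer: 61

Derivation:
enqueue(79): queue = [79]
dequeue(): queue = []
enqueue(91): queue = [91]
enqueue(61): queue = [91, 61]
dequeue(): queue = [61]
enqueue(54): queue = [61, 54]
enqueue(89): queue = [61, 54, 89]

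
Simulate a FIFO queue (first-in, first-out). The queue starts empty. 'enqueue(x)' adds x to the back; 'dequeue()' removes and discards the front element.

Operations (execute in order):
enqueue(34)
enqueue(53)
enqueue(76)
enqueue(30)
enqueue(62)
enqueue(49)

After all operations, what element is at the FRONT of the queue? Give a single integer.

enqueue(34): queue = [34]
enqueue(53): queue = [34, 53]
enqueue(76): queue = [34, 53, 76]
enqueue(30): queue = [34, 53, 76, 30]
enqueue(62): queue = [34, 53, 76, 30, 62]
enqueue(49): queue = [34, 53, 76, 30, 62, 49]

Answer: 34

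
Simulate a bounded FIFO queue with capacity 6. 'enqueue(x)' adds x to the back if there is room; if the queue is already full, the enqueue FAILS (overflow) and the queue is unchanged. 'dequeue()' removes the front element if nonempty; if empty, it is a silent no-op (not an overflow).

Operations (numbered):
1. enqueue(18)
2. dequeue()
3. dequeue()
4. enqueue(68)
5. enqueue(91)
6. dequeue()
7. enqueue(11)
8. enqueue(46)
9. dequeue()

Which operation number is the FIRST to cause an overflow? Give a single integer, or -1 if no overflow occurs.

1. enqueue(18): size=1
2. dequeue(): size=0
3. dequeue(): empty, no-op, size=0
4. enqueue(68): size=1
5. enqueue(91): size=2
6. dequeue(): size=1
7. enqueue(11): size=2
8. enqueue(46): size=3
9. dequeue(): size=2

Answer: -1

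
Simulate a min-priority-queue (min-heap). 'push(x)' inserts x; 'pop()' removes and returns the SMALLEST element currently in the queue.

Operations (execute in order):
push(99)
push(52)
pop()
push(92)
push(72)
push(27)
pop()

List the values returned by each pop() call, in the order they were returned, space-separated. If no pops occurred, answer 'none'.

Answer: 52 27

Derivation:
push(99): heap contents = [99]
push(52): heap contents = [52, 99]
pop() → 52: heap contents = [99]
push(92): heap contents = [92, 99]
push(72): heap contents = [72, 92, 99]
push(27): heap contents = [27, 72, 92, 99]
pop() → 27: heap contents = [72, 92, 99]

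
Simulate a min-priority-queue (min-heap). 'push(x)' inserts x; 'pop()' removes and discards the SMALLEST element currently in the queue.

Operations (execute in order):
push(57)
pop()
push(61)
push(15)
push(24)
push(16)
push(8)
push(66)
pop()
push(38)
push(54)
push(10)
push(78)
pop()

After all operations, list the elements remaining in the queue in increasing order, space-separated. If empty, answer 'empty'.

Answer: 15 16 24 38 54 61 66 78

Derivation:
push(57): heap contents = [57]
pop() → 57: heap contents = []
push(61): heap contents = [61]
push(15): heap contents = [15, 61]
push(24): heap contents = [15, 24, 61]
push(16): heap contents = [15, 16, 24, 61]
push(8): heap contents = [8, 15, 16, 24, 61]
push(66): heap contents = [8, 15, 16, 24, 61, 66]
pop() → 8: heap contents = [15, 16, 24, 61, 66]
push(38): heap contents = [15, 16, 24, 38, 61, 66]
push(54): heap contents = [15, 16, 24, 38, 54, 61, 66]
push(10): heap contents = [10, 15, 16, 24, 38, 54, 61, 66]
push(78): heap contents = [10, 15, 16, 24, 38, 54, 61, 66, 78]
pop() → 10: heap contents = [15, 16, 24, 38, 54, 61, 66, 78]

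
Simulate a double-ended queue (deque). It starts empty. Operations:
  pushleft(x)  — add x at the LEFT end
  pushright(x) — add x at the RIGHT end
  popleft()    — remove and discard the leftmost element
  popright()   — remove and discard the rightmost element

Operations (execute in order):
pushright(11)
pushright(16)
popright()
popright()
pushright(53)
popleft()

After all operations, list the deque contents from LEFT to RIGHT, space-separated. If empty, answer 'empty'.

Answer: empty

Derivation:
pushright(11): [11]
pushright(16): [11, 16]
popright(): [11]
popright(): []
pushright(53): [53]
popleft(): []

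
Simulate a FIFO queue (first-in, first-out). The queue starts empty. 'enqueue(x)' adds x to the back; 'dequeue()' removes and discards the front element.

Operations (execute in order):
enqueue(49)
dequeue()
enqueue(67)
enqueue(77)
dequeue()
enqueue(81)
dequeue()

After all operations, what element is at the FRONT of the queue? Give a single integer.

enqueue(49): queue = [49]
dequeue(): queue = []
enqueue(67): queue = [67]
enqueue(77): queue = [67, 77]
dequeue(): queue = [77]
enqueue(81): queue = [77, 81]
dequeue(): queue = [81]

Answer: 81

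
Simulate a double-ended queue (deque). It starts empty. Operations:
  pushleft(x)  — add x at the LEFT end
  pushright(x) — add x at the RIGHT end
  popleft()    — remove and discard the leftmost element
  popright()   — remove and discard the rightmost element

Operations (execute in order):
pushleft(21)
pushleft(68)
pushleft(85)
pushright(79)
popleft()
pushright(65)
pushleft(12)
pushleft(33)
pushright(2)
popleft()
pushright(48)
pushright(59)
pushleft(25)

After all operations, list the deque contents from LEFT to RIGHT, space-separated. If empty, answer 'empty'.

pushleft(21): [21]
pushleft(68): [68, 21]
pushleft(85): [85, 68, 21]
pushright(79): [85, 68, 21, 79]
popleft(): [68, 21, 79]
pushright(65): [68, 21, 79, 65]
pushleft(12): [12, 68, 21, 79, 65]
pushleft(33): [33, 12, 68, 21, 79, 65]
pushright(2): [33, 12, 68, 21, 79, 65, 2]
popleft(): [12, 68, 21, 79, 65, 2]
pushright(48): [12, 68, 21, 79, 65, 2, 48]
pushright(59): [12, 68, 21, 79, 65, 2, 48, 59]
pushleft(25): [25, 12, 68, 21, 79, 65, 2, 48, 59]

Answer: 25 12 68 21 79 65 2 48 59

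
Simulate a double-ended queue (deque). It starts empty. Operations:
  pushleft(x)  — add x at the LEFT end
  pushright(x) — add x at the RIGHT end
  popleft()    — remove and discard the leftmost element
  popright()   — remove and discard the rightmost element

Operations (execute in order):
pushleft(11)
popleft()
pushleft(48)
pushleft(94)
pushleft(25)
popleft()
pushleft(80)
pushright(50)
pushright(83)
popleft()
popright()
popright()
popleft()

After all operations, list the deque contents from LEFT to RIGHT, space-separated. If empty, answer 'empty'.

Answer: 48

Derivation:
pushleft(11): [11]
popleft(): []
pushleft(48): [48]
pushleft(94): [94, 48]
pushleft(25): [25, 94, 48]
popleft(): [94, 48]
pushleft(80): [80, 94, 48]
pushright(50): [80, 94, 48, 50]
pushright(83): [80, 94, 48, 50, 83]
popleft(): [94, 48, 50, 83]
popright(): [94, 48, 50]
popright(): [94, 48]
popleft(): [48]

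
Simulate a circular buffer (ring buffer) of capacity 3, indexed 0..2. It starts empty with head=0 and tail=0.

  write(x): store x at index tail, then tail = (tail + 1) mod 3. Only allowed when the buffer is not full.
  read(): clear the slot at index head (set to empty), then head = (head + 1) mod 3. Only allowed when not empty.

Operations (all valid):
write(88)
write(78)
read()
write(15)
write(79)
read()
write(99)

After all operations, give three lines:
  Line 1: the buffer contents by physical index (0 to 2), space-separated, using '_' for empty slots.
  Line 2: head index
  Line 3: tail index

Answer: 79 99 15
2
2

Derivation:
write(88): buf=[88 _ _], head=0, tail=1, size=1
write(78): buf=[88 78 _], head=0, tail=2, size=2
read(): buf=[_ 78 _], head=1, tail=2, size=1
write(15): buf=[_ 78 15], head=1, tail=0, size=2
write(79): buf=[79 78 15], head=1, tail=1, size=3
read(): buf=[79 _ 15], head=2, tail=1, size=2
write(99): buf=[79 99 15], head=2, tail=2, size=3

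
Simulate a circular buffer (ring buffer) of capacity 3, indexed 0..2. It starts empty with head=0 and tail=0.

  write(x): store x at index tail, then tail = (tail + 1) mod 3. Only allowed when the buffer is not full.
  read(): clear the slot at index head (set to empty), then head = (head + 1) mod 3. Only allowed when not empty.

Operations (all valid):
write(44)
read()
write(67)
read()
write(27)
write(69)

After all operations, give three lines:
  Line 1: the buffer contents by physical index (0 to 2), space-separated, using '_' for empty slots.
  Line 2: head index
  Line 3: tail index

Answer: 69 _ 27
2
1

Derivation:
write(44): buf=[44 _ _], head=0, tail=1, size=1
read(): buf=[_ _ _], head=1, tail=1, size=0
write(67): buf=[_ 67 _], head=1, tail=2, size=1
read(): buf=[_ _ _], head=2, tail=2, size=0
write(27): buf=[_ _ 27], head=2, tail=0, size=1
write(69): buf=[69 _ 27], head=2, tail=1, size=2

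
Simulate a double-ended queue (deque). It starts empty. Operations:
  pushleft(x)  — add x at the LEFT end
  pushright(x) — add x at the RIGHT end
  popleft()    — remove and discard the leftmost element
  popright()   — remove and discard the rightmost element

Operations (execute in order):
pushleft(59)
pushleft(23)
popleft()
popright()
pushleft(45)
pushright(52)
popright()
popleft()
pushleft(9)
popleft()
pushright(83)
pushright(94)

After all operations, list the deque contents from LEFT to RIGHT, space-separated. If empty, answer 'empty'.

pushleft(59): [59]
pushleft(23): [23, 59]
popleft(): [59]
popright(): []
pushleft(45): [45]
pushright(52): [45, 52]
popright(): [45]
popleft(): []
pushleft(9): [9]
popleft(): []
pushright(83): [83]
pushright(94): [83, 94]

Answer: 83 94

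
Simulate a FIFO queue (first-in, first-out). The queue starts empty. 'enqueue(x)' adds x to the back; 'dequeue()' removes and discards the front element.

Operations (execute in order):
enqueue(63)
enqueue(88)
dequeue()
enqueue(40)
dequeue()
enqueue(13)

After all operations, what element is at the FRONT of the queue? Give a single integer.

Answer: 40

Derivation:
enqueue(63): queue = [63]
enqueue(88): queue = [63, 88]
dequeue(): queue = [88]
enqueue(40): queue = [88, 40]
dequeue(): queue = [40]
enqueue(13): queue = [40, 13]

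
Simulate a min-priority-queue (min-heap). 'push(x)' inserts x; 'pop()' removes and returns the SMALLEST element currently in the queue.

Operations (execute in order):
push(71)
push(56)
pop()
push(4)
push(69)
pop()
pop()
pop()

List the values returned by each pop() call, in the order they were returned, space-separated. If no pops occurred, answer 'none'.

Answer: 56 4 69 71

Derivation:
push(71): heap contents = [71]
push(56): heap contents = [56, 71]
pop() → 56: heap contents = [71]
push(4): heap contents = [4, 71]
push(69): heap contents = [4, 69, 71]
pop() → 4: heap contents = [69, 71]
pop() → 69: heap contents = [71]
pop() → 71: heap contents = []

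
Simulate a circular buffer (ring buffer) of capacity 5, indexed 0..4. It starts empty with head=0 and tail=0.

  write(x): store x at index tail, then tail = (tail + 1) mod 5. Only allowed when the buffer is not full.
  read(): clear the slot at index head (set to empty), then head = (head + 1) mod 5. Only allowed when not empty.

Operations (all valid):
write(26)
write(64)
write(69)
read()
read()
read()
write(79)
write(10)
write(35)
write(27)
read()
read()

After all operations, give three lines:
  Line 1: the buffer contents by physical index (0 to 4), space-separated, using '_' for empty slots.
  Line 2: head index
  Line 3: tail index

write(26): buf=[26 _ _ _ _], head=0, tail=1, size=1
write(64): buf=[26 64 _ _ _], head=0, tail=2, size=2
write(69): buf=[26 64 69 _ _], head=0, tail=3, size=3
read(): buf=[_ 64 69 _ _], head=1, tail=3, size=2
read(): buf=[_ _ 69 _ _], head=2, tail=3, size=1
read(): buf=[_ _ _ _ _], head=3, tail=3, size=0
write(79): buf=[_ _ _ 79 _], head=3, tail=4, size=1
write(10): buf=[_ _ _ 79 10], head=3, tail=0, size=2
write(35): buf=[35 _ _ 79 10], head=3, tail=1, size=3
write(27): buf=[35 27 _ 79 10], head=3, tail=2, size=4
read(): buf=[35 27 _ _ 10], head=4, tail=2, size=3
read(): buf=[35 27 _ _ _], head=0, tail=2, size=2

Answer: 35 27 _ _ _
0
2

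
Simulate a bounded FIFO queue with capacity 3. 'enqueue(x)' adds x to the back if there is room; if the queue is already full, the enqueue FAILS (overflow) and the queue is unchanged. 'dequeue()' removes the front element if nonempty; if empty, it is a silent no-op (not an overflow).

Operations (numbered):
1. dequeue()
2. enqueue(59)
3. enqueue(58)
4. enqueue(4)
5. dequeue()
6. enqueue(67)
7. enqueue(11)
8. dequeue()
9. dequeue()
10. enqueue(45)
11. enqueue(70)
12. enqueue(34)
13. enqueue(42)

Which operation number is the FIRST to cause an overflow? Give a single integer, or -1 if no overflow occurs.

Answer: 7

Derivation:
1. dequeue(): empty, no-op, size=0
2. enqueue(59): size=1
3. enqueue(58): size=2
4. enqueue(4): size=3
5. dequeue(): size=2
6. enqueue(67): size=3
7. enqueue(11): size=3=cap → OVERFLOW (fail)
8. dequeue(): size=2
9. dequeue(): size=1
10. enqueue(45): size=2
11. enqueue(70): size=3
12. enqueue(34): size=3=cap → OVERFLOW (fail)
13. enqueue(42): size=3=cap → OVERFLOW (fail)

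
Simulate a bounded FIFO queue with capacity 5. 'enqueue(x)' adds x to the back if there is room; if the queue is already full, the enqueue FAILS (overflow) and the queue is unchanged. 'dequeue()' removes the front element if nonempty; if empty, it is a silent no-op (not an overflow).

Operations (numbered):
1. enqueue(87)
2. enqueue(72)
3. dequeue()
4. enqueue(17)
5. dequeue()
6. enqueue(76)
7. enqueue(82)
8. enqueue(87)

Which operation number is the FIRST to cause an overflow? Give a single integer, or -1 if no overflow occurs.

1. enqueue(87): size=1
2. enqueue(72): size=2
3. dequeue(): size=1
4. enqueue(17): size=2
5. dequeue(): size=1
6. enqueue(76): size=2
7. enqueue(82): size=3
8. enqueue(87): size=4

Answer: -1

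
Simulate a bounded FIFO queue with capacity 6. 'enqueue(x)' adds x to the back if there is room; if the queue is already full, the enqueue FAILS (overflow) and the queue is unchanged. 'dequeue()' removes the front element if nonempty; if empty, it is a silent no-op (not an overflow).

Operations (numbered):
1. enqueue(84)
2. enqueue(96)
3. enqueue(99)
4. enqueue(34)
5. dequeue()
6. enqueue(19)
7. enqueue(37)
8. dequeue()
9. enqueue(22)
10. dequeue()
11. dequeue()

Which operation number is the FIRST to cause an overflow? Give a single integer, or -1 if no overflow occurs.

Answer: -1

Derivation:
1. enqueue(84): size=1
2. enqueue(96): size=2
3. enqueue(99): size=3
4. enqueue(34): size=4
5. dequeue(): size=3
6. enqueue(19): size=4
7. enqueue(37): size=5
8. dequeue(): size=4
9. enqueue(22): size=5
10. dequeue(): size=4
11. dequeue(): size=3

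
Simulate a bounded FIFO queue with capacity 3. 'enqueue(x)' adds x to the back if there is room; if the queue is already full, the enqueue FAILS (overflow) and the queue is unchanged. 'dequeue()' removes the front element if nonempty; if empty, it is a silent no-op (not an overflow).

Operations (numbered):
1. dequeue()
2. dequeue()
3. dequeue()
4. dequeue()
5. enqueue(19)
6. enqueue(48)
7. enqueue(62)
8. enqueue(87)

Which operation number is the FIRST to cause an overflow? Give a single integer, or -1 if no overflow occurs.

1. dequeue(): empty, no-op, size=0
2. dequeue(): empty, no-op, size=0
3. dequeue(): empty, no-op, size=0
4. dequeue(): empty, no-op, size=0
5. enqueue(19): size=1
6. enqueue(48): size=2
7. enqueue(62): size=3
8. enqueue(87): size=3=cap → OVERFLOW (fail)

Answer: 8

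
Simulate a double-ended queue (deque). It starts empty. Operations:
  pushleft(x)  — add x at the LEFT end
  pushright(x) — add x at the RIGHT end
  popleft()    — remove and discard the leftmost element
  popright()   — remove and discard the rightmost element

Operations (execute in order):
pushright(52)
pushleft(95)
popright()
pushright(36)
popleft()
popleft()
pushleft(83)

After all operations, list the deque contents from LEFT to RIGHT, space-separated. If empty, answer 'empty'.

pushright(52): [52]
pushleft(95): [95, 52]
popright(): [95]
pushright(36): [95, 36]
popleft(): [36]
popleft(): []
pushleft(83): [83]

Answer: 83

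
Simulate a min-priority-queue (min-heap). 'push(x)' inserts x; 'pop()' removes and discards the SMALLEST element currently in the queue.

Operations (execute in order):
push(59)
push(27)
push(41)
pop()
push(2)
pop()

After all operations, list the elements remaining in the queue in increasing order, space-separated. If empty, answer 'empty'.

Answer: 41 59

Derivation:
push(59): heap contents = [59]
push(27): heap contents = [27, 59]
push(41): heap contents = [27, 41, 59]
pop() → 27: heap contents = [41, 59]
push(2): heap contents = [2, 41, 59]
pop() → 2: heap contents = [41, 59]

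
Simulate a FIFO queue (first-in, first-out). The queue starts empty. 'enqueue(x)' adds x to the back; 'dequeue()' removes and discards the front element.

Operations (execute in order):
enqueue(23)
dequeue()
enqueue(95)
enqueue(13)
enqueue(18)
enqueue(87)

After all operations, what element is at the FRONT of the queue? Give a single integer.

enqueue(23): queue = [23]
dequeue(): queue = []
enqueue(95): queue = [95]
enqueue(13): queue = [95, 13]
enqueue(18): queue = [95, 13, 18]
enqueue(87): queue = [95, 13, 18, 87]

Answer: 95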